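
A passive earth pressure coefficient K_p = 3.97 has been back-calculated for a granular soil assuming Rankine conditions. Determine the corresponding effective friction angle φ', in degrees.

K_p = (1+sin φ)/(1−sin φ) ⇒ sin φ = (K_p − 1)/(K_p + 1) = 0.5976.
φ = arcsin(0.5976) = 36.70°.

36.7°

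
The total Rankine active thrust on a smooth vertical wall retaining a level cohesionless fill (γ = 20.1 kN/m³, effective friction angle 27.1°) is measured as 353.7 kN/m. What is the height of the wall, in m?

9.70 m

K_a = 0.3741. P_a = ½ K_a γ H² ⇒ H = √(2P_a/(K_a γ)).
H = √(2×353.7/(0.3741×20.1)) = 9.700 m.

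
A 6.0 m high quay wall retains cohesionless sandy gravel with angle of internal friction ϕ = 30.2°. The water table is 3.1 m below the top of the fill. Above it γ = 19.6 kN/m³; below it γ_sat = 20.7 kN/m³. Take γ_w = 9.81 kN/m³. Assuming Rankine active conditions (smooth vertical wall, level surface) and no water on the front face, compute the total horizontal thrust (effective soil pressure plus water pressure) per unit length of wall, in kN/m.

K_a = tan²(45° − φ/2) = 0.3307.
γ' = 20.7 − 9.81 = 10.89 kN/m³. Depth below WT = 2.9 m.
σ'_h at WT = K_a γ d_w = 20.09 kPa; at base = 20.09 + K_a γ' × 2.9 = 30.53 kPa.
P₁ (0–3.1 m) = ½×20.09×3.1 = 31.14. P₂ (3.1–6.0 m) = ½(20.09+30.53)×2.9 = 73.40.
P_w = ½ γ_w h₂² = 0.5×9.81×2.9² = 41.25. Total = 31.14+73.40+41.25 = 145.8 kN/m.

146 kN/m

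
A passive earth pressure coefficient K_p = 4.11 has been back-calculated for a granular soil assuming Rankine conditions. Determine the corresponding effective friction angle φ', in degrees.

37.5°

K_p = (1+sin φ)/(1−sin φ) ⇒ sin φ = (K_p − 1)/(K_p + 1) = 0.6086.
φ = arcsin(0.6086) = 37.49°.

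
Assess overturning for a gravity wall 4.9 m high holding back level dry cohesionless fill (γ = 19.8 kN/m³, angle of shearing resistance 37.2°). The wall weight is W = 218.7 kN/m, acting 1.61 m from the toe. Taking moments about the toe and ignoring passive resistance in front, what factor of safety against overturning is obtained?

K_a = tan²(45° − 37.2°/2) = 0.2464.
P_a = ½K_aγH² = 0.5×0.2464×19.8×4.9² = 58.57 kN/m, acting at H/3 = 1.633 m above the base.
Overturning moment M_o = P_a × H/3 = 58.57 × 1.633 = 95.67.
Resisting moment M_r = W × 1.61 = 218.7 × 1.61 = 352.1.
FS_overturning = M_r/M_o = 352.1/95.67 = 3.680.

3.68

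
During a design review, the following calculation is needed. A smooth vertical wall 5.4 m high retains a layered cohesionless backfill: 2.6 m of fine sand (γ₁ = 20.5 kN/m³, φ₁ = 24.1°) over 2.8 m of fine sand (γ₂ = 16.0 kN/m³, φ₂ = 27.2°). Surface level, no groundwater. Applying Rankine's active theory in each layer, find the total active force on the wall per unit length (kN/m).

108 kN/m

K_a1 = tan²(45°−24.1°/2) = 0.4201; K_a2 = tan²(45°−27.2°/2) = 0.3726.
Layer 1: σ at base = K_a1 γ₁ h₁ = 22.39 kPa; P₁ = ½×22.39×2.6 = 29.11.
Layer 2: σ_v at top = γ₁h₁ = 53.30; σ_h top = K_a2×53.30 = 19.86; σ_h base = K_a2×(53.30+16.0×2.8) = 36.55.
P₂ = ½(19.86+36.55)×2.8 = 78.97. Total P_a = 29.11+78.97 = 108.1 kN/m.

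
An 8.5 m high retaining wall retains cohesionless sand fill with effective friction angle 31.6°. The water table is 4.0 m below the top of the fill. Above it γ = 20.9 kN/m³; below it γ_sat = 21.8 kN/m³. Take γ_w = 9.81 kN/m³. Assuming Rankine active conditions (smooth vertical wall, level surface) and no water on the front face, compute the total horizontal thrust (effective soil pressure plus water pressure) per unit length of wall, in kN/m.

K_a = tan²(45° − φ/2) = 0.3123.
γ' = 21.8 − 9.81 = 11.99 kN/m³. Depth below WT = 4.5 m.
σ'_h at WT = K_a γ d_w = 26.11 kPa; at base = 26.11 + K_a γ' × 4.5 = 42.97 kPa.
P₁ (0–4.0 m) = ½×26.11×4.0 = 52.22. P₂ (4.0–8.5 m) = ½(26.11+42.97)×4.5 = 155.4.
P_w = ½ γ_w h₂² = 0.5×9.81×4.5² = 99.33. Total = 52.22+155.4+99.33 = 307.0 kN/m.

307 kN/m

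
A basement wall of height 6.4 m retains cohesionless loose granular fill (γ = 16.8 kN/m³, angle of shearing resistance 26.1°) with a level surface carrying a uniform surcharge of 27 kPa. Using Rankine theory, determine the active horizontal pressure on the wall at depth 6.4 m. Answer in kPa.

K_a = (1 − sin φ)/(1 + sin φ) = 0.3889.
σ_v = γz + q = 16.8 × 6.4 + 27 = 134.5 kPa.
σ_h = K_a σ_v = 0.3889 × 134.5 = 52.32 kPa.

52.3 kPa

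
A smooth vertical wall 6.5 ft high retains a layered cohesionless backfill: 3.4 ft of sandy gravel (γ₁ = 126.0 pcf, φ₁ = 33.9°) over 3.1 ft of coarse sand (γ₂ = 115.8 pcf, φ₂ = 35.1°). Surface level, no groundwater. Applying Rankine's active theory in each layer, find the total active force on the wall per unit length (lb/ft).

715 lb/ft

K_a1 = tan²(45°−33.9°/2) = 0.2839; K_a2 = tan²(45°−35.1°/2) = 0.2698.
Layer 1: σ at base = K_a1 γ₁ h₁ = 121.6 psf; P₁ = ½×121.6×3.4 = 206.8.
Layer 2: σ_v at top = γ₁h₁ = 428.4; σ_h top = K_a2×428.4 = 115.6; σ_h base = K_a2×(428.4+115.8×3.1) = 212.5.
P₂ = ½(115.6+212.5)×3.1 = 508.5. Total P_a = 206.8+508.5 = 715.3 lb/ft.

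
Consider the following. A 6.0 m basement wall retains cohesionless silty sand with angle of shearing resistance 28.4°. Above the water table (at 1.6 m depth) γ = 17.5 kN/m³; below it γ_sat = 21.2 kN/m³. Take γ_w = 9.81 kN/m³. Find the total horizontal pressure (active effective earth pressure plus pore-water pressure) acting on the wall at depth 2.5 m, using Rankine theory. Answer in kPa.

22.4 kPa

K_a = (1 − sin φ)/(1 + sin φ) = 0.3554.
γ' = 21.2 − 9.81 = 11.39 kN/m³.
Effective vertical stress at 2.5 m: σ'_v = 17.5×1.6 + 11.39×0.900 = 38.25 kPa.
σ'_h = K_a σ'_v = 0.3554 × 38.25 = 13.59 kPa; u = γ_w × 0.900 = 8.829 kPa.
Total σ_h = 13.59 + 8.829 = 22.42 kPa.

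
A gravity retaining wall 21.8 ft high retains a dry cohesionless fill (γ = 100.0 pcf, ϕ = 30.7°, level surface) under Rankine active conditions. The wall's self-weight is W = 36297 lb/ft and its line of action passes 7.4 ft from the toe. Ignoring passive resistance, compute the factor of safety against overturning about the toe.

4.80

K_a = tan²(45° − 30.7°/2) = 0.3240.
P_a = ½K_aγH² = 0.5×0.3240×100.0×21.8² = 7700 lb/ft, acting at H/3 = 7.267 ft above the base.
Overturning moment M_o = P_a × H/3 = 7700 × 7.267 = 55950.
Resisting moment M_r = W × 7.4 = 36297 × 7.4 = 268600.
FS_overturning = M_r/M_o = 268600/55950 = 4.801.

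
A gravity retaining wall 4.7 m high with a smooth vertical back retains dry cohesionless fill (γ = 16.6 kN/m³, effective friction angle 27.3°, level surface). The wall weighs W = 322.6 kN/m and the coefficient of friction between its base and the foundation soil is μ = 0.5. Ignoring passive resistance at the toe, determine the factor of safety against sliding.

K_a = tan²(45° − 27.3°/2) = 0.3711.
P_a = ½K_aγH² = 0.5×0.3711×16.6×4.7² = 68.05 kN/m, acting at H/3 = 1.567 m above the base.
FS_sliding = μW / P_a = 0.5×322.6 / 68.05 = 2.370.

2.37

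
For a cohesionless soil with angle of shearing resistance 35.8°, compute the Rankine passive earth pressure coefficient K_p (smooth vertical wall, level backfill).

K_p = (1 + sin φ)/(1 − sin φ) = tan²(45° + 35.8°/2) = 3.819.

3.82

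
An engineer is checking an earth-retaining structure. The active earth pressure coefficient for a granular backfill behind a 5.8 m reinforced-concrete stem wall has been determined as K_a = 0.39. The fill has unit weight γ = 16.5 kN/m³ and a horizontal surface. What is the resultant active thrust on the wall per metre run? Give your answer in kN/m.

P = ½ K_a γ H² = 0.5 × 0.39 × 16.5 × 5.8² = 108.2 kN/m.

108 kN/m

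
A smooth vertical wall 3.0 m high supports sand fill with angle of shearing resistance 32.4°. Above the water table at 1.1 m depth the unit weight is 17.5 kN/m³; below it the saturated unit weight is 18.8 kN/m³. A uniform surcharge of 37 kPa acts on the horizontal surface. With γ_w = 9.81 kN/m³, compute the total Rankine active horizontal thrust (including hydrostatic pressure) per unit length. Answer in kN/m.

70.4 kN/m

K_a = tan²(45° − φ/2) = 0.3022.
γ' = 18.8 − 9.81 = 8.990 kN/m³. h₂ = H − d_w = 1.9 m.
σ'_h: at surface K_a·q = 11.18; at WT K_a(q+γd_w) = 17.00; at base K_a(q+γd_w+γ'h₂) = 22.16 kPa.
P₁ = ½(11.18+17.00)×1.1 = 15.50; P₂ = ½(17.00+22.16)×1.9 = 37.21; P_w = ½γ_w h₂² = 17.71.
Total = 15.50+37.21+17.71 = 70.41 kN/m.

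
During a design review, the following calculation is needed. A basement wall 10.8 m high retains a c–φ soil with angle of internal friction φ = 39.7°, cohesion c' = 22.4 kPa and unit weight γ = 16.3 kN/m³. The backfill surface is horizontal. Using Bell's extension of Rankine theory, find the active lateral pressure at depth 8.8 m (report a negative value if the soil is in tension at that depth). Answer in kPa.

10.6 kPa

K_a = (1 − sin φ)/(1 + sin φ) = 0.2204.
σ_a = K_a γ z − 2c√K_a = 0.2204×16.3×8.8 − 2×22.4×0.4695 = 10.58 kPa.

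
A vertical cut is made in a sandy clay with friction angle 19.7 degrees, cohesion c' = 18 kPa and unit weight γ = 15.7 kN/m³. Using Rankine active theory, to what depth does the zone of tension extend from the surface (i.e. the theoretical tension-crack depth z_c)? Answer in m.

3.26 m

K_a = tan²(45° − 19.7°/2) = 0.4958; √K_a = 0.7041.
The active pressure is zero where K_a γ z = 2c√K_a, so z_c = 2c/(γ√K_a) = 2×18/(15.7×0.7041) = 3.257 m.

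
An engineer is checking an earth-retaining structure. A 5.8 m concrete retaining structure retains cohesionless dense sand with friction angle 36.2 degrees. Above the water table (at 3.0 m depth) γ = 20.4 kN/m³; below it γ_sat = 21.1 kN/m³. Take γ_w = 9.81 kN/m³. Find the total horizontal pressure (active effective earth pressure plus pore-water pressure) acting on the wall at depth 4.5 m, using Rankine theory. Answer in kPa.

K_a = (1 − sin φ)/(1 + sin φ) = 0.2574.
γ' = 21.1 − 9.81 = 11.29 kN/m³.
Effective vertical stress at 4.5 m: σ'_v = 20.4×3.0 + 11.29×1.50 = 78.13 kPa.
σ'_h = K_a σ'_v = 0.2574 × 78.13 = 20.11 kPa; u = γ_w × 1.50 = 14.71 kPa.
Total σ_h = 20.11 + 14.71 = 34.83 kPa.

34.8 kPa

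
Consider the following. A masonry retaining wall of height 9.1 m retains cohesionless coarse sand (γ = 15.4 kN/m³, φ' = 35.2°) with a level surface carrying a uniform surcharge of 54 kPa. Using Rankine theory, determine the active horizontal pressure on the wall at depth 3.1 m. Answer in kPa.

K_a = (1 − sin φ)/(1 + sin φ) = 0.2687.
σ_v = γz + q = 15.4 × 3.1 + 54 = 101.7 kPa.
σ_h = K_a σ_v = 0.2687 × 101.7 = 27.34 kPa.

27.3 kPa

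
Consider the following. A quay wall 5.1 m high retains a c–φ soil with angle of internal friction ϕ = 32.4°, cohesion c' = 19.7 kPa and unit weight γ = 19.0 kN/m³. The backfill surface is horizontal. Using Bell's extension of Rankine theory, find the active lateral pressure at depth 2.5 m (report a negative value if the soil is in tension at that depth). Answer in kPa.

K_a = (1 − sin φ)/(1 + sin φ) = 0.3022.
σ_a = K_a γ z − 2c√K_a = 0.3022×19.0×2.5 − 2×19.7×0.5498 = -7.304 kPa.

-7.30 kPa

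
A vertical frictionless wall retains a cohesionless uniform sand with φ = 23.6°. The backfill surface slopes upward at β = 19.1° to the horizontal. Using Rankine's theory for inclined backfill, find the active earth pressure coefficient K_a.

0.574

K_a = cos β · (cos β − √(cos²β − cos²φ)) / (cos β + √(cos²β − cos²φ)).
cos β = 0.9449, cos φ = 0.9164, √(cos²β − cos²φ) = 0.2307.
K_a = 0.9449 × (0.9449 − 0.2307)/(0.9449 + 0.2307) = 0.5741.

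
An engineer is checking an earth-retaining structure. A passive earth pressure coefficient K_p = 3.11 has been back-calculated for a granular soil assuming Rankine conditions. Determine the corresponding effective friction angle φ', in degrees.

30.9°

K_p = (1+sin φ)/(1−sin φ) ⇒ sin φ = (K_p − 1)/(K_p + 1) = 0.5134.
φ = arcsin(0.5134) = 30.89°.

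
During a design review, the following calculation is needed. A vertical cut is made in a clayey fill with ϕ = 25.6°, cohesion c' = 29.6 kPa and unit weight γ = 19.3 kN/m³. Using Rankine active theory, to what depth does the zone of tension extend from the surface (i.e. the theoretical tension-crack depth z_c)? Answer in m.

4.87 m

K_a = tan²(45° − 25.6°/2) = 0.3966; √K_a = 0.6297.
The active pressure is zero where K_a γ z = 2c√K_a, so z_c = 2c/(γ√K_a) = 2×29.6/(19.3×0.6297) = 4.871 m.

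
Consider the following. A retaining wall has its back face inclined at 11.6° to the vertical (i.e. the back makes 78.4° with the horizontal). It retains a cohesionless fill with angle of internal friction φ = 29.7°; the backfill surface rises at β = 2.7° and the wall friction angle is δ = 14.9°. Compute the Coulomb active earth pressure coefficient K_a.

K_a = sin²(α+φ) / [sin²α · sin(α−δ) · (1 + √{sin(φ+δ)sin(φ−β) / (sin(α−δ)sin(α+β))})²].
With α = 78.4°, φ = 29.7°, δ = 14.9°, β = 2.7°: K_a = 0.4107.

0.411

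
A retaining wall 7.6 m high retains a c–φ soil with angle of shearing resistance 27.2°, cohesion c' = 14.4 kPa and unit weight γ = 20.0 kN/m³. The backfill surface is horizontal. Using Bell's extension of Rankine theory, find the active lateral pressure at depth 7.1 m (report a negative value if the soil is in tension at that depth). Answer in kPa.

35.3 kPa

K_a = (1 − sin φ)/(1 + sin φ) = 0.3726.
σ_a = K_a γ z − 2c√K_a = 0.3726×20.0×7.1 − 2×14.4×0.6104 = 35.33 kPa.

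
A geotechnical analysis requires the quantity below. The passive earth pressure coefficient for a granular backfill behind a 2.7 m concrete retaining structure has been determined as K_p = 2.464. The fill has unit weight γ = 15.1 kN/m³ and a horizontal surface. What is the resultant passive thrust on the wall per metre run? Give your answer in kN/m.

136 kN/m

P = ½ K_p γ H² = 0.5 × 2.464 × 15.1 × 2.7² = 135.6 kN/m.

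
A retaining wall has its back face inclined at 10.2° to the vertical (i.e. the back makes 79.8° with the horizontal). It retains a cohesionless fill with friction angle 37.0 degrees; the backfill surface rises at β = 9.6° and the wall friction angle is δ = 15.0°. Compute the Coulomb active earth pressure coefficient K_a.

0.341

K_a = sin²(α+φ) / [sin²α · sin(α−δ) · (1 + √{sin(φ+δ)sin(φ−β) / (sin(α−δ)sin(α+β))})²].
With α = 79.8°, φ = 37.0°, δ = 15.0°, β = 9.6°: K_a = 0.3408.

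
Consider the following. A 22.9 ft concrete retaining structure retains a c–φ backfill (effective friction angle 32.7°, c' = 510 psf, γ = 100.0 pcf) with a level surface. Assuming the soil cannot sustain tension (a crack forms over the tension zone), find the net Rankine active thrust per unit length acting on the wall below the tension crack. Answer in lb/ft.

K_a = 0.2985; √K_a = 0.5464.
Tension-crack depth z_c = 2c/(γ√K_a) = 2×510/(100.0×0.5464) = 18.67 ft.
σ_a at base = K_a γ H − 2c√K_a = 0.2985×100.0×22.9 − 2×510×0.5464 = 126.3 psf.
P_a = ½ × 126.3 × (H − z_c) = 0.5×126.3×4.231 = 267.1 lb/ft.

267 lb/ft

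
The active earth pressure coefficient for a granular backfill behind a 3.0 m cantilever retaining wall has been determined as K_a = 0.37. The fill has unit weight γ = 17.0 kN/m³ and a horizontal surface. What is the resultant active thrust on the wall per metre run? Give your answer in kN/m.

P = ½ K_a γ H² = 0.5 × 0.37 × 17.0 × 3.0² = 28.30 kN/m.

28.3 kN/m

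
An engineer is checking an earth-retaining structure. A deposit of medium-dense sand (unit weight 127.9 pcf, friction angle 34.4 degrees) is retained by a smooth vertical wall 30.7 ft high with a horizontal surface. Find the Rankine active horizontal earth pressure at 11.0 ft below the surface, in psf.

391 psf

K_a = (1 − sin φ)/(1 + sin φ) = 0.2780.
σ_h = K_a γ z = 0.2780 × 127.9 × 11.0 = 391.1 psf.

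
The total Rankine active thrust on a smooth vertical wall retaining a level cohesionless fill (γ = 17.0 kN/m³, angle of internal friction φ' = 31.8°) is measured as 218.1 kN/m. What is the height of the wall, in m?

9.10 m

K_a = 0.3098. P_a = ½ K_a γ H² ⇒ H = √(2P_a/(K_a γ)).
H = √(2×218.1/(0.3098×17.0)) = 9.101 m.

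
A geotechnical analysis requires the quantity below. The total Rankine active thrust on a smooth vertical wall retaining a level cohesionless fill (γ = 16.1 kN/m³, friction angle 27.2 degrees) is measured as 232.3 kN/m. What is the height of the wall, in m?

8.80 m

K_a = 0.3726. P_a = ½ K_a γ H² ⇒ H = √(2P_a/(K_a γ)).
H = √(2×232.3/(0.3726×16.1)) = 8.801 m.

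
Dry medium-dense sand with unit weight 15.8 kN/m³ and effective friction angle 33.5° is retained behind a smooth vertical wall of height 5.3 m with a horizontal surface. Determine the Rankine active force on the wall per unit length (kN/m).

64.1 kN/m

K_a = tan²(45° − φ/2) = 0.2887.
P_a = ½ K_a γ H² = 0.5 × 0.2887 × 15.8 × 5.3² = 64.07 kN/m.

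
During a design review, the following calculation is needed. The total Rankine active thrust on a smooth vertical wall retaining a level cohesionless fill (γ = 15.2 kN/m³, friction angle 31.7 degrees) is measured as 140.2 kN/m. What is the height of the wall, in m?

K_a = 0.3111. P_a = ½ K_a γ H² ⇒ H = √(2P_a/(K_a γ)).
H = √(2×140.2/(0.3111×15.2)) = 7.701 m.

7.70 m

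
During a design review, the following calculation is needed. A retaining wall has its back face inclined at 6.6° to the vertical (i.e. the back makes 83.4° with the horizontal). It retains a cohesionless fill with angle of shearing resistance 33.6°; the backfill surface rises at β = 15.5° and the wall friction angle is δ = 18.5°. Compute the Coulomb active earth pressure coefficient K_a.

K_a = sin²(α+φ) / [sin²α · sin(α−δ) · (1 + √{sin(φ+δ)sin(φ−β) / (sin(α−δ)sin(α+β))})²].
With α = 83.4°, φ = 33.6°, δ = 18.5°, β = 15.5°: K_a = 0.3828.

0.383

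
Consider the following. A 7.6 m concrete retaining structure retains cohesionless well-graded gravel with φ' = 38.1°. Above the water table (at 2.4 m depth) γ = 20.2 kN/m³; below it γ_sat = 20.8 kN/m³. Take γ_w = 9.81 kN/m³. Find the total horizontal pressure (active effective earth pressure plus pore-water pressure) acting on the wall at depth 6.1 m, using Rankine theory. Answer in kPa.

K_a = (1 − sin φ)/(1 + sin φ) = 0.2368.
γ' = 20.8 − 9.81 = 10.99 kN/m³.
Effective vertical stress at 6.1 m: σ'_v = 20.2×2.4 + 10.99×3.70 = 89.14 kPa.
σ'_h = K_a σ'_v = 0.2368 × 89.14 = 21.11 kPa; u = γ_w × 3.70 = 36.30 kPa.
Total σ_h = 21.11 + 36.30 = 57.41 kPa.

57.4 kPa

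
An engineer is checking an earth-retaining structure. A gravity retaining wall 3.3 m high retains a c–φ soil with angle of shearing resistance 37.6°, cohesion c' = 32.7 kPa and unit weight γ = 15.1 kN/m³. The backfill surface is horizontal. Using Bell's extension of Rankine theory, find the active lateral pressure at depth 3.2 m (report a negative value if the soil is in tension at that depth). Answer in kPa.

K_a = (1 − sin φ)/(1 + sin φ) = 0.2421.
σ_a = K_a γ z − 2c√K_a = 0.2421×15.1×3.2 − 2×32.7×0.4921 = -20.48 kPa.

-20.5 kPa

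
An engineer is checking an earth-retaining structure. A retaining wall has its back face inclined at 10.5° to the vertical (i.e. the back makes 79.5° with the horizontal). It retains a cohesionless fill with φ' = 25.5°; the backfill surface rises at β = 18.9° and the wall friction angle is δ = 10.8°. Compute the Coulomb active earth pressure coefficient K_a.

0.640

K_a = sin²(α+φ) / [sin²α · sin(α−δ) · (1 + √{sin(φ+δ)sin(φ−β) / (sin(α−δ)sin(α+β))})²].
With α = 79.5°, φ = 25.5°, δ = 10.8°, β = 18.9°: K_a = 0.6405.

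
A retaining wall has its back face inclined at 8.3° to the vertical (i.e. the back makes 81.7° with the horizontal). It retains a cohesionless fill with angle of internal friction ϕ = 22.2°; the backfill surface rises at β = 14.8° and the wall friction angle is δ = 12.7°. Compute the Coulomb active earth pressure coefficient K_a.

0.627

K_a = sin²(α+φ) / [sin²α · sin(α−δ) · (1 + √{sin(φ+δ)sin(φ−β) / (sin(α−δ)sin(α+β))})²].
With α = 81.7°, φ = 22.2°, δ = 12.7°, β = 14.8°: K_a = 0.6273.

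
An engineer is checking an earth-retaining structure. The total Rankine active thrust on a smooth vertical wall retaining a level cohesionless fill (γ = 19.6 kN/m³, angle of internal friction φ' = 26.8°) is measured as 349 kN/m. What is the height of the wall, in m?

9.70 m

K_a = 0.3785. P_a = ½ K_a γ H² ⇒ H = √(2P_a/(K_a γ)).
H = √(2×349/(0.3785×19.6)) = 9.700 m.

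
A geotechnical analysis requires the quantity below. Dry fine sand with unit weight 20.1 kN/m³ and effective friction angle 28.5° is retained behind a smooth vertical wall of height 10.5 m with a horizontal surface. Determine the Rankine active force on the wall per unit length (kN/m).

K_a = tan²(45° − φ/2) = 0.3540.
P_a = ½ K_a γ H² = 0.5 × 0.3540 × 20.1 × 10.5² = 392.2 kN/m.

392 kN/m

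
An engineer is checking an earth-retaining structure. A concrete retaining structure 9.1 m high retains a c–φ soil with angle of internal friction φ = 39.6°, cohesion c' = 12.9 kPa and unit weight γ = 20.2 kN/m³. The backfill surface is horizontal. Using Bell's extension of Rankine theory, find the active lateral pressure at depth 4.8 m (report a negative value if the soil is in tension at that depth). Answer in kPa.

K_a = (1 − sin φ)/(1 + sin φ) = 0.2214.
σ_a = K_a γ z − 2c√K_a = 0.2214×20.2×4.8 − 2×12.9×0.4706 = 9.329 kPa.

9.33 kPa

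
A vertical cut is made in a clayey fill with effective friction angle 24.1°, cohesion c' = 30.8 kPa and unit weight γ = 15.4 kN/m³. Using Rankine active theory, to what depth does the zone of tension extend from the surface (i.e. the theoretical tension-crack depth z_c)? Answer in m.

K_a = tan²(45° − 24.1°/2) = 0.4201; √K_a = 0.6482.
The active pressure is zero where K_a γ z = 2c√K_a, so z_c = 2c/(γ√K_a) = 2×30.8/(15.4×0.6482) = 6.171 m.

6.17 m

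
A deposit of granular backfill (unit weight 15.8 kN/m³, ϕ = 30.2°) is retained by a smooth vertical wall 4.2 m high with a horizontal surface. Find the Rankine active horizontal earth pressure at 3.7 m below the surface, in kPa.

K_a = (1 − sin φ)/(1 + sin φ) = 0.3307.
σ_h = K_a γ z = 0.3307 × 15.8 × 3.7 = 19.33 kPa.

19.3 kPa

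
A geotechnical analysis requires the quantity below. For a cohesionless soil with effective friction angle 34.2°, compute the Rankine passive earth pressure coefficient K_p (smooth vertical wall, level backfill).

K_p = (1 + sin φ)/(1 − sin φ) = tan²(45° + 34.2°/2) = 3.567.

3.57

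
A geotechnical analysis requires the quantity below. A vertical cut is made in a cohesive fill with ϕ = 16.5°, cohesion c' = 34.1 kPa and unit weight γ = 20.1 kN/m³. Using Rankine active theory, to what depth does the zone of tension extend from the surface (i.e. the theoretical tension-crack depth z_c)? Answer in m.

4.54 m

K_a = tan²(45° − 16.5°/2) = 0.5576; √K_a = 0.7467.
The active pressure is zero where K_a γ z = 2c√K_a, so z_c = 2c/(γ√K_a) = 2×34.1/(20.1×0.7467) = 4.544 m.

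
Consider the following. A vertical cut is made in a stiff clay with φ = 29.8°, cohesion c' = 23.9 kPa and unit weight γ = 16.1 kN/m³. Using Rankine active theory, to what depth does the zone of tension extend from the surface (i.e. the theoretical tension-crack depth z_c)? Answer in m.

K_a = tan²(45° − 29.8°/2) = 0.3360; √K_a = 0.5797.
The active pressure is zero where K_a γ z = 2c√K_a, so z_c = 2c/(γ√K_a) = 2×23.9/(16.1×0.5797) = 5.122 m.

5.12 m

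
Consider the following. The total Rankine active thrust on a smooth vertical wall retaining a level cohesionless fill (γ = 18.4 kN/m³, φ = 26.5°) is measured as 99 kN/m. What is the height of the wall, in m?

K_a = 0.3829. P_a = ½ K_a γ H² ⇒ H = √(2P_a/(K_a γ)).
H = √(2×99/(0.3829×18.4)) = 5.301 m.

5.30 m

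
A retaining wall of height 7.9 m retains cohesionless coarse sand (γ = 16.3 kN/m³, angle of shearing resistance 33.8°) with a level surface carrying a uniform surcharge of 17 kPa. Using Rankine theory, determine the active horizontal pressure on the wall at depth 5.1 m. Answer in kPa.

28.5 kPa

K_a = (1 − sin φ)/(1 + sin φ) = 0.2851.
σ_v = γz + q = 16.3 × 5.1 + 17 = 100.1 kPa.
σ_h = K_a σ_v = 0.2851 × 100.1 = 28.55 kPa.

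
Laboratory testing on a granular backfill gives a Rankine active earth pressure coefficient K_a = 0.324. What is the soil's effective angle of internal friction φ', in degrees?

K_a = tan²(45° − φ/2) ⇒ 45° − φ/2 = arctan(√0.324) = 29.65°.
φ = 2(45° − 29.65°) = 30.70°.

30.7°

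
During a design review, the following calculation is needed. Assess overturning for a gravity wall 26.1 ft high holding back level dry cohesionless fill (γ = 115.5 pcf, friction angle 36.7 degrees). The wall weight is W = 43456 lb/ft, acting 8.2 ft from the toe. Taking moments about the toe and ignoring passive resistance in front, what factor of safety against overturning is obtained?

4.13

K_a = tan²(45° − 36.7°/2) = 0.2519.
P_a = ½K_aγH² = 0.5×0.2519×115.5×26.1² = 9908 lb/ft, acting at H/3 = 8.700 ft above the base.
Overturning moment M_o = P_a × H/3 = 9908 × 8.700 = 86200.
Resisting moment M_r = W × 8.2 = 43456 × 8.2 = 356300.
FS_overturning = M_r/M_o = 356300/86200 = 4.134.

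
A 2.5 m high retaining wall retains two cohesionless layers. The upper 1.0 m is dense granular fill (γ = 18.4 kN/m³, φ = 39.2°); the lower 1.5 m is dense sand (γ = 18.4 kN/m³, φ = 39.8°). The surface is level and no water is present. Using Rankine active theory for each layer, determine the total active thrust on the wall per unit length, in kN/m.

12.7 kN/m

K_a1 = tan²(45°−39.2°/2) = 0.2255; K_a2 = tan²(45°−39.8°/2) = 0.2194.
Layer 1: σ at base = K_a1 γ₁ h₁ = 4.149 kPa; P₁ = ½×4.149×1.0 = 2.074.
Layer 2: σ_v at top = γ₁h₁ = 18.40; σ_h top = K_a2×18.40 = 4.038; σ_h base = K_a2×(18.40+18.4×1.5) = 10.09.
P₂ = ½(4.038+10.09)×1.5 = 10.60. Total P_a = 2.074+10.60 = 12.67 kN/m.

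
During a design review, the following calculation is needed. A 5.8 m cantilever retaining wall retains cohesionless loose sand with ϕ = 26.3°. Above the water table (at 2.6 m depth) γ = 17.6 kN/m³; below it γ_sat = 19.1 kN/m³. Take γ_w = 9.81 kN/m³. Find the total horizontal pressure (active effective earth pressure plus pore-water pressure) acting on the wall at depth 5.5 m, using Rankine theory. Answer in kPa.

K_a = (1 − sin φ)/(1 + sin φ) = 0.3859.
γ' = 19.1 − 9.81 = 9.290 kN/m³.
Effective vertical stress at 5.5 m: σ'_v = 17.6×2.6 + 9.290×2.90 = 72.70 kPa.
σ'_h = K_a σ'_v = 0.3859 × 72.70 = 28.06 kPa; u = γ_w × 2.90 = 28.45 kPa.
Total σ_h = 28.06 + 28.45 = 56.51 kPa.

56.5 kPa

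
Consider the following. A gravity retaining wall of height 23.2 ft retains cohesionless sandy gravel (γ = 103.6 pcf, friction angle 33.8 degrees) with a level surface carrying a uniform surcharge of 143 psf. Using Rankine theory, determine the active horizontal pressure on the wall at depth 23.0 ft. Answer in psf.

720 psf

K_a = (1 − sin φ)/(1 + sin φ) = 0.2851.
σ_v = γz + q = 103.6 × 23.0 + 143 = 2526 psf.
σ_h = K_a σ_v = 0.2851 × 2526 = 720.1 psf.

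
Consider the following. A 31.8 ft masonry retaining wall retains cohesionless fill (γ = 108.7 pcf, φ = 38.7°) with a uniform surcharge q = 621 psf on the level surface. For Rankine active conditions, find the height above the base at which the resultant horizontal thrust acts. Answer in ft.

K_a = 0.2306.
Triangular part P₁ = ½K_aγH² = 12670 at H/3 = 10.60 ft; rectangular part P₂ = K_a q H = 4554 at H/2 = 15.90 ft.
ȳ = (P₁·10.60 + P₂·15.90)/(P₁+P₂) = 12.00 ft.

12.0 ft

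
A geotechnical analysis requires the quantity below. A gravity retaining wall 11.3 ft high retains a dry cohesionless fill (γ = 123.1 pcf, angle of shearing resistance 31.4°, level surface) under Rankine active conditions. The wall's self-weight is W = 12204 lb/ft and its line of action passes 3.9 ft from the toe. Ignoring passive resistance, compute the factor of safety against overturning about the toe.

K_a = tan²(45° − 31.4°/2) = 0.3149.
P_a = ½K_aγH² = 0.5×0.3149×123.1×11.3² = 2475 lb/ft, acting at H/3 = 3.767 ft above the base.
Overturning moment M_o = P_a × H/3 = 2475 × 3.767 = 9323.
Resisting moment M_r = W × 3.9 = 12204 × 3.9 = 47600.
FS_overturning = M_r/M_o = 47600/9323 = 5.105.

5.11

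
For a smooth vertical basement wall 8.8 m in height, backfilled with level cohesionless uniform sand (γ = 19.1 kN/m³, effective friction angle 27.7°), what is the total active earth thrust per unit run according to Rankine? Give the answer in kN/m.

270 kN/m

K_a = tan²(45° − φ/2) = 0.3653.
P_a = ½ K_a γ H² = 0.5 × 0.3653 × 19.1 × 8.8² = 270.2 kN/m.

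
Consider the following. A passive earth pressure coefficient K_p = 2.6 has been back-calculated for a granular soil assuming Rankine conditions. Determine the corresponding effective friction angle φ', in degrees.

26.4°

K_p = (1+sin φ)/(1−sin φ) ⇒ sin φ = (K_p − 1)/(K_p + 1) = 0.4444.
φ = arcsin(0.4444) = 26.39°.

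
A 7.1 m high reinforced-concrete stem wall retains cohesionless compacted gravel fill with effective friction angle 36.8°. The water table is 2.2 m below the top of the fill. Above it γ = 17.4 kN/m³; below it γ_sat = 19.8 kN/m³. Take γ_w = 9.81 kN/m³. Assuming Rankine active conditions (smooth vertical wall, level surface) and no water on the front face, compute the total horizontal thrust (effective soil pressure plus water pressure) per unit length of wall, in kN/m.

205 kN/m

K_a = tan²(45° − φ/2) = 0.2508.
γ' = 19.8 − 9.81 = 9.990 kN/m³. Depth below WT = 4.9 m.
σ'_h at WT = K_a γ d_w = 9.599 kPa; at base = 9.599 + K_a γ' × 4.9 = 21.87 kPa.
P₁ (0–2.2 m) = ½×9.599×2.2 = 10.56. P₂ (2.2–7.1 m) = ½(9.599+21.87)×4.9 = 77.11.
P_w = ½ γ_w h₂² = 0.5×9.81×4.9² = 117.8. Total = 10.56+77.11+117.8 = 205.4 kN/m.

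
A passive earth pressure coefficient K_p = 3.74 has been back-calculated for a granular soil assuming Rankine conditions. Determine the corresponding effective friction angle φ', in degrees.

K_p = (1+sin φ)/(1−sin φ) ⇒ sin φ = (K_p − 1)/(K_p + 1) = 0.5781.
φ = arcsin(0.5781) = 35.31°.

35.3°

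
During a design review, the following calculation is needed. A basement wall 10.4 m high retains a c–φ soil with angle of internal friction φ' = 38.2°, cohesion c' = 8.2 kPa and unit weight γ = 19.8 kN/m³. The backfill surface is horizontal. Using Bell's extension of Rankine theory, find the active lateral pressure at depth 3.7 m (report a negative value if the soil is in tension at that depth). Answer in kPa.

K_a = (1 − sin φ)/(1 + sin φ) = 0.2358.
σ_a = K_a γ z − 2c√K_a = 0.2358×19.8×3.7 − 2×8.2×0.4856 = 9.310 kPa.

9.31 kPa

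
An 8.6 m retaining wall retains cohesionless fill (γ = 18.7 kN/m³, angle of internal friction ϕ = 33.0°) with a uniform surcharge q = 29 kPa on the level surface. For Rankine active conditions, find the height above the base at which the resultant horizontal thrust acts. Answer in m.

3.25 m

K_a = 0.2948.
Triangular part P₁ = ½K_aγH² = 203.9 at H/3 = 2.867 m; rectangular part P₂ = K_a q H = 73.52 at H/2 = 4.300 m.
ȳ = (P₁·2.867 + P₂·4.300)/(P₁+P₂) = 3.247 m.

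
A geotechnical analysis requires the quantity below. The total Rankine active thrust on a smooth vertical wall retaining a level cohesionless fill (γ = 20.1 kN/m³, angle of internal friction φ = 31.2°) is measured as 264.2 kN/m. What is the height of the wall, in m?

9.10 m

K_a = 0.3175. P_a = ½ K_a γ H² ⇒ H = √(2P_a/(K_a γ)).
H = √(2×264.2/(0.3175×20.1)) = 9.099 m.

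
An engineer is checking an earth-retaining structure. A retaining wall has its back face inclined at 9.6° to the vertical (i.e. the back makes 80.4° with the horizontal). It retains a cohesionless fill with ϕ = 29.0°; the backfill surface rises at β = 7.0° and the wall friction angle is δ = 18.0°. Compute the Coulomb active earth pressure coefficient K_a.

0.426

K_a = sin²(α+φ) / [sin²α · sin(α−δ) · (1 + √{sin(φ+δ)sin(φ−β) / (sin(α−δ)sin(α+β))})²].
With α = 80.4°, φ = 29.0°, δ = 18.0°, β = 7.0°: K_a = 0.4263.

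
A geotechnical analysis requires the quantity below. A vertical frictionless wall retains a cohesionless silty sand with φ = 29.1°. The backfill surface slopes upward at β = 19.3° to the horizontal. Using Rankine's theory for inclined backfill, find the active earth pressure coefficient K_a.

0.426

K_a = cos β · (cos β − √(cos²β − cos²φ)) / (cos β + √(cos²β − cos²φ)).
cos β = 0.9438, cos φ = 0.8738, √(cos²β − cos²φ) = 0.3568.
K_a = 0.9438 × (0.9438 − 0.3568)/(0.9438 + 0.3568) = 0.4260.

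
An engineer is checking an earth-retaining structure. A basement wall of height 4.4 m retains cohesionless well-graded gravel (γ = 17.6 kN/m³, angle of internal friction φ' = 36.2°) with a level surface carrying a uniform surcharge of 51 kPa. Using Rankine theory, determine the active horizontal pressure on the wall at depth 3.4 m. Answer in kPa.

28.5 kPa

K_a = (1 − sin φ)/(1 + sin φ) = 0.2574.
σ_v = γz + q = 17.6 × 3.4 + 51 = 110.8 kPa.
σ_h = K_a σ_v = 0.2574 × 110.8 = 28.53 kPa.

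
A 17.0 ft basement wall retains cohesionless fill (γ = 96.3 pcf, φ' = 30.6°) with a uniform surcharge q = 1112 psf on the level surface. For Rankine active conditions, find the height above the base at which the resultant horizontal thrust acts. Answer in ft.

7.30 ft

K_a = 0.3253.
Triangular part P₁ = ½K_aγH² = 4527 at H/3 = 5.667 ft; rectangular part P₂ = K_a q H = 6150 at H/2 = 8.500 ft.
ȳ = (P₁·5.667 + P₂·8.500)/(P₁+P₂) = 7.299 ft.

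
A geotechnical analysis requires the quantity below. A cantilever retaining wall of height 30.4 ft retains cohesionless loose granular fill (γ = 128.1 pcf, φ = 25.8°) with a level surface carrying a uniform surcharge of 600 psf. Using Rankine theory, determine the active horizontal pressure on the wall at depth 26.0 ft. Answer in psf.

1550 psf

K_a = (1 − sin φ)/(1 + sin φ) = 0.3935.
σ_v = γz + q = 128.1 × 26.0 + 600 = 3931 psf.
σ_h = K_a σ_v = 0.3935 × 3931 = 1547 psf.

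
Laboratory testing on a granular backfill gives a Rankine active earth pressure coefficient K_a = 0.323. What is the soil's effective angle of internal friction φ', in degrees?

30.8°

K_a = tan²(45° − φ/2) ⇒ 45° − φ/2 = arctan(√0.323) = 29.61°.
φ = 2(45° − 29.61°) = 30.78°.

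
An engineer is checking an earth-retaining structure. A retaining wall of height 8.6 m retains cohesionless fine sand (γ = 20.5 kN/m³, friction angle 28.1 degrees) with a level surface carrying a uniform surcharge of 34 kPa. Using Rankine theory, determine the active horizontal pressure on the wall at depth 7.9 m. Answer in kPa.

70.5 kPa

K_a = (1 − sin φ)/(1 + sin φ) = 0.3596.
σ_v = γz + q = 20.5 × 7.9 + 34 = 196.0 kPa.
σ_h = K_a σ_v = 0.3596 × 196.0 = 70.47 kPa.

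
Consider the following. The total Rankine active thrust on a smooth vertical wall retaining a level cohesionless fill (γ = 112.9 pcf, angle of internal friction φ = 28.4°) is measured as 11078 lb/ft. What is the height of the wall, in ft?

23.5 ft

K_a = 0.3554. P_a = ½ K_a γ H² ⇒ H = √(2P_a/(K_a γ)).
H = √(2×11078/(0.3554×112.9)) = 23.50 ft.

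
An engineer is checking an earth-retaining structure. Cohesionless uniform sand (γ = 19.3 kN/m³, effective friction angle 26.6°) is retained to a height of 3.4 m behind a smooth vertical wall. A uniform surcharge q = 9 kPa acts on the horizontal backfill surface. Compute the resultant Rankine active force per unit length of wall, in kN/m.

K_a = tan²(45° − φ/2) = 0.3814.
Soil triangle: ½ K_a γ H² = 0.5×0.3814×19.3×3.4² = 42.55 kN/m.
Surcharge rectangle: K_a q H = 0.3814×9×3.4 = 11.67 kN/m.
Total = 42.55 + 11.67 = 54.22 kN/m.

54.2 kN/m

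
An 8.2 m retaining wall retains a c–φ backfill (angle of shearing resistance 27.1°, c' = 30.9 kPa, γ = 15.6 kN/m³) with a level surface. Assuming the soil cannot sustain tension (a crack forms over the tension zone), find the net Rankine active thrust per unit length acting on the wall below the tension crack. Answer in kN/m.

8.66 kN/m

K_a = 0.3741; √K_a = 0.6116.
Tension-crack depth z_c = 2c/(γ√K_a) = 2×30.9/(15.6×0.6116) = 6.477 m.
σ_a at base = K_a γ H − 2c√K_a = 0.3741×15.6×8.2 − 2×30.9×0.6116 = 10.05 kPa.
P_a = ½ × 10.05 × (H − z_c) = 0.5×10.05×1.723 = 8.658 kN/m.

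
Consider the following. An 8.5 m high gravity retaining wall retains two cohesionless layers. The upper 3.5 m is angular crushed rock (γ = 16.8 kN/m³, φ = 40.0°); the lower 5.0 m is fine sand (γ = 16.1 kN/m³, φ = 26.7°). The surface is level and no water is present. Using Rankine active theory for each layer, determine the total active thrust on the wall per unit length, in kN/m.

211 kN/m

K_a1 = tan²(45°−40.0°/2) = 0.2174; K_a2 = tan²(45°−26.7°/2) = 0.3800.
Layer 1: σ at base = K_a1 γ₁ h₁ = 12.79 kPa; P₁ = ½×12.79×3.5 = 22.37.
Layer 2: σ_v at top = γ₁h₁ = 58.80; σ_h top = K_a2×58.80 = 22.34; σ_h base = K_a2×(58.80+16.1×5.0) = 52.93.
P₂ = ½(22.34+52.93)×5.0 = 188.2. Total P_a = 22.37+188.2 = 210.5 kN/m.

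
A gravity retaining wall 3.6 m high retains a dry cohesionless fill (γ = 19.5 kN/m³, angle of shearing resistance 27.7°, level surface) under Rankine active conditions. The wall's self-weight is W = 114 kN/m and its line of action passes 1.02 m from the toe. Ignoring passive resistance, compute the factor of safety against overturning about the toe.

2.10

K_a = tan²(45° − 27.7°/2) = 0.3653.
P_a = ½K_aγH² = 0.5×0.3653×19.5×3.6² = 46.16 kN/m, acting at H/3 = 1.200 m above the base.
Overturning moment M_o = P_a × H/3 = 46.16 × 1.200 = 55.40.
Resisting moment M_r = W × 1.02 = 114 × 1.02 = 116.3.
FS_overturning = M_r/M_o = 116.3/55.40 = 2.099.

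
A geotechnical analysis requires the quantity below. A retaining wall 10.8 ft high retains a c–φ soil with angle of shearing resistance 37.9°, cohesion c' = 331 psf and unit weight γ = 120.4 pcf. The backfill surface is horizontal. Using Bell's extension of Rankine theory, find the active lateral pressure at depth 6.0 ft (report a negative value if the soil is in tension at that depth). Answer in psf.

-151 psf

K_a = (1 − sin φ)/(1 + sin φ) = 0.2389.
σ_a = K_a γ z − 2c√K_a = 0.2389×120.4×6.0 − 2×331×0.4888 = -151.0 psf.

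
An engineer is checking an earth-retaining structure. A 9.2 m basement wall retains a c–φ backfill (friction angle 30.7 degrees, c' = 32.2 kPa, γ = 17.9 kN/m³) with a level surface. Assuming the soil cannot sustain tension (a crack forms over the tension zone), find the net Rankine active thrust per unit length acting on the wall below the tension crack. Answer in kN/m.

K_a = 0.3240; √K_a = 0.5692.
Tension-crack depth z_c = 2c/(γ√K_a) = 2×32.2/(17.9×0.5692) = 6.320 m.
σ_a at base = K_a γ H − 2c√K_a = 0.3240×17.9×9.2 − 2×32.2×0.5692 = 16.70 kPa.
P_a = ½ × 16.70 × (H − z_c) = 0.5×16.70×2.880 = 24.05 kN/m.

24.0 kN/m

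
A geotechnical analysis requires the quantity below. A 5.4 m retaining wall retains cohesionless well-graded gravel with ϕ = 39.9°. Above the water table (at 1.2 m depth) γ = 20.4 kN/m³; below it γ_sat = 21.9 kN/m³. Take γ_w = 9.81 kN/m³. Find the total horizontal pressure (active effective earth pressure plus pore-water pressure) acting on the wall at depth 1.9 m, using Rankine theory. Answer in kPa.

14.1 kPa

K_a = (1 − sin φ)/(1 + sin φ) = 0.2184.
γ' = 21.9 − 9.81 = 12.09 kN/m³.
Effective vertical stress at 1.9 m: σ'_v = 20.4×1.2 + 12.09×0.700 = 32.94 kPa.
σ'_h = K_a σ'_v = 0.2184 × 32.94 = 7.196 kPa; u = γ_w × 0.700 = 6.867 kPa.
Total σ_h = 7.196 + 6.867 = 14.06 kPa.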